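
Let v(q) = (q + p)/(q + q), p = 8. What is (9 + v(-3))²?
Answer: 2401/36 ≈ 66.694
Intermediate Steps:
v(q) = (8 + q)/(2*q) (v(q) = (q + 8)/(q + q) = (8 + q)/((2*q)) = (8 + q)*(1/(2*q)) = (8 + q)/(2*q))
(9 + v(-3))² = (9 + (½)*(8 - 3)/(-3))² = (9 + (½)*(-⅓)*5)² = (9 - ⅚)² = (49/6)² = 2401/36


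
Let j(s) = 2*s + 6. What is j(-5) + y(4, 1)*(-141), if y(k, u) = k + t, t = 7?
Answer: -1555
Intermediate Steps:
y(k, u) = 7 + k (y(k, u) = k + 7 = 7 + k)
j(s) = 6 + 2*s
j(-5) + y(4, 1)*(-141) = (6 + 2*(-5)) + (7 + 4)*(-141) = (6 - 10) + 11*(-141) = -4 - 1551 = -1555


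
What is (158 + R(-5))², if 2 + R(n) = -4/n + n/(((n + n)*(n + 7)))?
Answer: 9865881/400 ≈ 24665.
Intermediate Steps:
R(n) = -2 + 1/(2*(7 + n)) - 4/n (R(n) = -2 + (-4/n + n/(((n + n)*(n + 7)))) = -2 + (-4/n + n/(((2*n)*(7 + n)))) = -2 + (-4/n + n/((2*n*(7 + n)))) = -2 + (-4/n + n*(1/(2*n*(7 + n)))) = -2 + (-4/n + 1/(2*(7 + n))) = -2 + (1/(2*(7 + n)) - 4/n) = -2 + 1/(2*(7 + n)) - 4/n)
(158 + R(-5))² = (158 + (½)*(-56 - 35*(-5) - 4*(-5)²)/(-5*(7 - 5)))² = (158 + (½)*(-⅕)*(-56 + 175 - 4*25)/2)² = (158 + (½)*(-⅕)*(½)*(-56 + 175 - 100))² = (158 + (½)*(-⅕)*(½)*19)² = (158 - 19/20)² = (3141/20)² = 9865881/400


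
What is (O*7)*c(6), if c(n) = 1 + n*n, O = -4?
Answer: -1036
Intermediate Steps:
c(n) = 1 + n²
(O*7)*c(6) = (-4*7)*(1 + 6²) = -28*(1 + 36) = -28*37 = -1036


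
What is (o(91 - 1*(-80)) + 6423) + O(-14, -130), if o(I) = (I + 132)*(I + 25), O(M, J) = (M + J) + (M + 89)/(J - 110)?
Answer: 1050667/16 ≈ 65667.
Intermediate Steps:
O(M, J) = J + M + (89 + M)/(-110 + J) (O(M, J) = (J + M) + (89 + M)/(-110 + J) = J + M + (89 + M)/(-110 + J))
o(I) = (25 + I)*(132 + I) (o(I) = (132 + I)*(25 + I) = (25 + I)*(132 + I))
(o(91 - 1*(-80)) + 6423) + O(-14, -130) = ((3300 + (91 - 1*(-80))² + 157*(91 - 1*(-80))) + 6423) + (89 + (-130)² - 110*(-130) - 109*(-14) - 130*(-14))/(-110 - 130) = ((3300 + (91 + 80)² + 157*(91 + 80)) + 6423) + (89 + 16900 + 14300 + 1526 + 1820)/(-240) = ((3300 + 171² + 157*171) + 6423) - 1/240*34635 = ((3300 + 29241 + 26847) + 6423) - 2309/16 = (59388 + 6423) - 2309/16 = 65811 - 2309/16 = 1050667/16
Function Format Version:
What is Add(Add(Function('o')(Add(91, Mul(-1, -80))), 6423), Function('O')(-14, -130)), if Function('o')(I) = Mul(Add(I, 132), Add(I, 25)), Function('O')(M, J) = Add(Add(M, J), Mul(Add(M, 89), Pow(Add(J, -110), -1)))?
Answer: Rational(1050667, 16) ≈ 65667.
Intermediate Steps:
Function('O')(M, J) = Add(J, M, Mul(Pow(Add(-110, J), -1), Add(89, M))) (Function('O')(M, J) = Add(Add(J, M), Mul(Add(89, M), Pow(Add(-110, J), -1))) = Add(Add(J, M), Mul(Pow(Add(-110, J), -1), Add(89, M))) = Add(J, M, Mul(Pow(Add(-110, J), -1), Add(89, M))))
Function('o')(I) = Mul(Add(25, I), Add(132, I)) (Function('o')(I) = Mul(Add(132, I), Add(25, I)) = Mul(Add(25, I), Add(132, I)))
Add(Add(Function('o')(Add(91, Mul(-1, -80))), 6423), Function('O')(-14, -130)) = Add(Add(Add(3300, Pow(Add(91, Mul(-1, -80)), 2), Mul(157, Add(91, Mul(-1, -80)))), 6423), Mul(Pow(Add(-110, -130), -1), Add(89, Pow(-130, 2), Mul(-110, -130), Mul(-109, -14), Mul(-130, -14)))) = Add(Add(Add(3300, Pow(Add(91, 80), 2), Mul(157, Add(91, 80))), 6423), Mul(Pow(-240, -1), Add(89, 16900, 14300, 1526, 1820))) = Add(Add(Add(3300, Pow(171, 2), Mul(157, 171)), 6423), Mul(Rational(-1, 240), 34635)) = Add(Add(Add(3300, 29241, 26847), 6423), Rational(-2309, 16)) = Add(Add(59388, 6423), Rational(-2309, 16)) = Add(65811, Rational(-2309, 16)) = Rational(1050667, 16)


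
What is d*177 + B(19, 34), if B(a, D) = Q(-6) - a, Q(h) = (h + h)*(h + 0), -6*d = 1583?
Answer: -93291/2 ≈ -46646.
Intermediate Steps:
d = -1583/6 (d = -1/6*1583 = -1583/6 ≈ -263.83)
Q(h) = 2*h**2 (Q(h) = (2*h)*h = 2*h**2)
B(a, D) = 72 - a (B(a, D) = 2*(-6)**2 - a = 2*36 - a = 72 - a)
d*177 + B(19, 34) = -1583/6*177 + (72 - 1*19) = -93397/2 + (72 - 19) = -93397/2 + 53 = -93291/2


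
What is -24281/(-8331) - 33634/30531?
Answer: 51235373/28261529 ≈ 1.8129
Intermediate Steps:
-24281/(-8331) - 33634/30531 = -24281*(-1/8331) - 33634*1/30531 = 24281/8331 - 33634/30531 = 51235373/28261529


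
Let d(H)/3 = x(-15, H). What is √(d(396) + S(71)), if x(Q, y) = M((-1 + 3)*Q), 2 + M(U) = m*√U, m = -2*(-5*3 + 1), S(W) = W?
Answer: √(65 + 84*I*√30) ≈ 16.274 + 14.136*I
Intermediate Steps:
m = 28 (m = -2*(-15 + 1) = -2*(-14) = 28)
M(U) = -2 + 28*√U
x(Q, y) = -2 + 28*√2*√Q (x(Q, y) = -2 + 28*√((-1 + 3)*Q) = -2 + 28*√(2*Q) = -2 + 28*(√2*√Q) = -2 + 28*√2*√Q)
d(H) = -6 + 84*I*√30 (d(H) = 3*(-2 + 28*√2*√(-15)) = 3*(-2 + 28*√2*(I*√15)) = 3*(-2 + 28*I*√30) = -6 + 84*I*√30)
√(d(396) + S(71)) = √((-6 + 84*I*√30) + 71) = √(65 + 84*I*√30)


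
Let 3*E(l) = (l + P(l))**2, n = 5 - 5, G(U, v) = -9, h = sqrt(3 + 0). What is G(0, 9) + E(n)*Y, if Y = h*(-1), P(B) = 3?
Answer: -9 - 3*sqrt(3) ≈ -14.196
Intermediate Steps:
h = sqrt(3) ≈ 1.7320
n = 0
E(l) = (3 + l)**2/3 (E(l) = (l + 3)**2/3 = (3 + l)**2/3)
Y = -sqrt(3) (Y = sqrt(3)*(-1) = -sqrt(3) ≈ -1.7320)
G(0, 9) + E(n)*Y = -9 + ((3 + 0)**2/3)*(-sqrt(3)) = -9 + ((1/3)*3**2)*(-sqrt(3)) = -9 + ((1/3)*9)*(-sqrt(3)) = -9 + 3*(-sqrt(3)) = -9 - 3*sqrt(3)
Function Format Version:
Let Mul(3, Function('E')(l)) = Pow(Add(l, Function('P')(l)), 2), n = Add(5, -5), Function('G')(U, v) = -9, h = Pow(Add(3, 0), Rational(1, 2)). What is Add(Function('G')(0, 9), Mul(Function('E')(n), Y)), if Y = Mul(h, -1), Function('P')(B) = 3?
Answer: Add(-9, Mul(-3, Pow(3, Rational(1, 2)))) ≈ -14.196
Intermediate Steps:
h = Pow(3, Rational(1, 2)) ≈ 1.7320
n = 0
Function('E')(l) = Mul(Rational(1, 3), Pow(Add(3, l), 2)) (Function('E')(l) = Mul(Rational(1, 3), Pow(Add(l, 3), 2)) = Mul(Rational(1, 3), Pow(Add(3, l), 2)))
Y = Mul(-1, Pow(3, Rational(1, 2))) (Y = Mul(Pow(3, Rational(1, 2)), -1) = Mul(-1, Pow(3, Rational(1, 2))) ≈ -1.7320)
Add(Function('G')(0, 9), Mul(Function('E')(n), Y)) = Add(-9, Mul(Mul(Rational(1, 3), Pow(Add(3, 0), 2)), Mul(-1, Pow(3, Rational(1, 2))))) = Add(-9, Mul(Mul(Rational(1, 3), Pow(3, 2)), Mul(-1, Pow(3, Rational(1, 2))))) = Add(-9, Mul(Mul(Rational(1, 3), 9), Mul(-1, Pow(3, Rational(1, 2))))) = Add(-9, Mul(3, Mul(-1, Pow(3, Rational(1, 2))))) = Add(-9, Mul(-3, Pow(3, Rational(1, 2))))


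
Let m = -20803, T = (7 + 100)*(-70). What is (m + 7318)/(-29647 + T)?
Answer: 4495/12379 ≈ 0.36311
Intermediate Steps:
T = -7490 (T = 107*(-70) = -7490)
(m + 7318)/(-29647 + T) = (-20803 + 7318)/(-29647 - 7490) = -13485/(-37137) = -13485*(-1/37137) = 4495/12379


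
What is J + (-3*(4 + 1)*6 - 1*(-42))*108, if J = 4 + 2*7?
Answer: -5166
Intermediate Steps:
J = 18 (J = 4 + 14 = 18)
J + (-3*(4 + 1)*6 - 1*(-42))*108 = 18 + (-3*(4 + 1)*6 - 1*(-42))*108 = 18 + (-15*6 + 42)*108 = 18 + (-3*30 + 42)*108 = 18 + (-90 + 42)*108 = 18 - 48*108 = 18 - 5184 = -5166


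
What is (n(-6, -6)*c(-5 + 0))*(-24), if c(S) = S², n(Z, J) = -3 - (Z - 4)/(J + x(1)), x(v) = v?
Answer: 3000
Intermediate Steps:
n(Z, J) = -3 - (-4 + Z)/(1 + J) (n(Z, J) = -3 - (Z - 4)/(J + 1) = -3 - (-4 + Z)/(1 + J))
(n(-6, -6)*c(-5 + 0))*(-24) = (((1 - 1*(-6) - 3*(-6))/(1 - 6))*(-5 + 0)²)*(-24) = (((1 + 6 + 18)/(-5))*(-5)²)*(-24) = (-⅕*25*25)*(-24) = -5*25*(-24) = -125*(-24) = 3000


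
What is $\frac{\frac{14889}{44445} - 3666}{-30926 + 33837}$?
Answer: $- \frac{54306827}{43126465} \approx -1.2592$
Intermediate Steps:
$\frac{\frac{14889}{44445} - 3666}{-30926 + 33837} = \frac{14889 \cdot \frac{1}{44445} - 3666}{2911} = \left(\frac{4963}{14815} - 3666\right) \frac{1}{2911} = \left(- \frac{54306827}{14815}\right) \frac{1}{2911} = - \frac{54306827}{43126465}$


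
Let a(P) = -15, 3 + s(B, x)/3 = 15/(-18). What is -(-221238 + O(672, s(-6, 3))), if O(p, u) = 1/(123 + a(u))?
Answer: 23893703/108 ≈ 2.2124e+5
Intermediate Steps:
s(B, x) = -23/2 (s(B, x) = -9 + 3*(15/(-18)) = -9 + 3*(15*(-1/18)) = -9 + 3*(-⅚) = -9 - 5/2 = -23/2)
O(p, u) = 1/108 (O(p, u) = 1/(123 - 15) = 1/108)
-(-221238 + O(672, s(-6, 3))) = -(-221238 + 1/108) = -1*(-23893703/108) = 23893703/108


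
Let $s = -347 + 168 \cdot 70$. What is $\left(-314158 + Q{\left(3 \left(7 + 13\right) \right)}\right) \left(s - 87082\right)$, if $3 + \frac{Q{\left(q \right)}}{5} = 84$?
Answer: $23741375757$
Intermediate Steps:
$Q{\left(q \right)} = 405$ ($Q{\left(q \right)} = -15 + 5 \cdot 84 = -15 + 420 = 405$)
$s = 11413$ ($s = -347 + 11760 = 11413$)
$\left(-314158 + Q{\left(3 \left(7 + 13\right) \right)}\right) \left(s - 87082\right) = \left(-314158 + 405\right) \left(11413 - 87082\right) = \left(-313753\right) \left(-75669\right) = 23741375757$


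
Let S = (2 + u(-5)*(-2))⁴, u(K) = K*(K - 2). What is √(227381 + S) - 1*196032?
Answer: -196032 + 3*√2400973 ≈ -1.9138e+5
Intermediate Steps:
u(K) = K*(-2 + K)
S = 21381376 (S = (2 - 5*(-2 - 5)*(-2))⁴ = (2 - 5*(-7)*(-2))⁴ = (2 + 35*(-2))⁴ = (2 - 70)⁴ = (-68)⁴ = 21381376)
√(227381 + S) - 1*196032 = √(227381 + 21381376) - 1*196032 = √21608757 - 196032 = 3*√2400973 - 196032 = -196032 + 3*√2400973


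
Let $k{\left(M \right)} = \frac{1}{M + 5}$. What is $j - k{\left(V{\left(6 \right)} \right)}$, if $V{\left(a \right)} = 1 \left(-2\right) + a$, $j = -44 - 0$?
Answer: $- \frac{397}{9} \approx -44.111$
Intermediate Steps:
$j = -44$ ($j = -44 + 0 = -44$)
$V{\left(a \right)} = -2 + a$
$k{\left(M \right)} = \frac{1}{5 + M}$
$j - k{\left(V{\left(6 \right)} \right)} = -44 - \frac{1}{5 + \left(-2 + 6\right)} = -44 - \frac{1}{5 + 4} = -44 - \frac{1}{9} = - \frac{397}{9}$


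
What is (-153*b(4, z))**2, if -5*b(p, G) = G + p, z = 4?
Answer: 1498176/25 ≈ 59927.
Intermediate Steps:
b(p, G) = -G/5 - p/5 (b(p, G) = -(G + p)/5 = -G/5 - p/5)
(-153*b(4, z))**2 = (-153*(-1/5*4 - 1/5*4))**2 = (-153*(-4/5 - 4/5))**2 = (-153*(-8/5))**2 = (1224/5)**2 = 1498176/25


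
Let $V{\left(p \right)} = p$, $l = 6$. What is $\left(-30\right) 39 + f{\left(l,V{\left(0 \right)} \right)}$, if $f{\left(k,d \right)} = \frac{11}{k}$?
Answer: $- \frac{7009}{6} \approx -1168.2$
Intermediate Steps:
$\left(-30\right) 39 + f{\left(l,V{\left(0 \right)} \right)} = \left(-30\right) 39 + \frac{11}{6} = -1170 + 11 \cdot \frac{1}{6} = -1170 + \frac{11}{6} = - \frac{7009}{6}$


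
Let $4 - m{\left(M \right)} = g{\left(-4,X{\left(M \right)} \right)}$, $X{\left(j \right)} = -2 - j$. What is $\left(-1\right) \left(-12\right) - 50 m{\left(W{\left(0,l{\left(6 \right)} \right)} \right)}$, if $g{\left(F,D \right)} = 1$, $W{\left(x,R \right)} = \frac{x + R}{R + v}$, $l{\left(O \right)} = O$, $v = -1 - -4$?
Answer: $-138$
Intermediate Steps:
$v = 3$ ($v = -1 + 4 = 3$)
$W{\left(x,R \right)} = \frac{R + x}{3 + R}$ ($W{\left(x,R \right)} = \frac{x + R}{R + 3} = \frac{R + x}{3 + R}$)
$m{\left(M \right)} = 3$ ($m{\left(M \right)} = 4 - 1 = 3$)
$\left(-1\right) \left(-12\right) - 50 m{\left(W{\left(0,l{\left(6 \right)} \right)} \right)} = \left(-1\right) \left(-12\right) - 150 = 12 - 150 = -138$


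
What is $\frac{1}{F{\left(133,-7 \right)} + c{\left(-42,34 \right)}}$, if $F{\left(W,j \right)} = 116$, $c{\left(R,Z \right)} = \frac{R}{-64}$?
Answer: $\frac{32}{3733} \approx 0.0085722$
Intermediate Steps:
$c{\left(R,Z \right)} = - \frac{R}{64}$ ($c{\left(R,Z \right)} = R \left(- \frac{1}{64}\right) = - \frac{R}{64}$)
$\frac{1}{F{\left(133,-7 \right)} + c{\left(-42,34 \right)}} = \frac{1}{116 - - \frac{21}{32}} = \frac{1}{116 + \frac{21}{32}} = \frac{1}{\frac{3733}{32}} = \frac{32}{3733}$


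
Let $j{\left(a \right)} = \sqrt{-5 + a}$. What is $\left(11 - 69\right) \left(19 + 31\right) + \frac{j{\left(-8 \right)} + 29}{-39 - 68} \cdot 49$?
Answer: $- \frac{311721}{107} - \frac{49 i \sqrt{13}}{107} \approx -2913.3 - 1.6511 i$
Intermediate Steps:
$\left(11 - 69\right) \left(19 + 31\right) + \frac{j{\left(-8 \right)} + 29}{-39 - 68} \cdot 49 = \left(11 - 69\right) \left(19 + 31\right) + \frac{\sqrt{-5 - 8} + 29}{-39 - 68} \cdot 49 = \left(-58\right) 50 + \frac{\sqrt{-13} + 29}{-107} \cdot 49 = -2900 + \left(i \sqrt{13} + 29\right) \left(- \frac{1}{107}\right) 49 = -2900 + \left(29 + i \sqrt{13}\right) \left(- \frac{1}{107}\right) 49 = -2900 + \left(- \frac{29}{107} - \frac{i \sqrt{13}}{107}\right) 49 = -2900 - \left(\frac{1421}{107} + \frac{49 i \sqrt{13}}{107}\right) = - \frac{311721}{107} - \frac{49 i \sqrt{13}}{107}$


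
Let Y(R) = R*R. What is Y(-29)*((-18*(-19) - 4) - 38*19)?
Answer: -322944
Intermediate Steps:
Y(R) = R²
Y(-29)*((-18*(-19) - 4) - 38*19) = (-29)²*((-18*(-19) - 4) - 38*19) = 841*((342 - 4) - 722) = 841*(338 - 722) = 841*(-384) = -322944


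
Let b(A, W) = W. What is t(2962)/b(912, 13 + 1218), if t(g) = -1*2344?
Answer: -2344/1231 ≈ -1.9041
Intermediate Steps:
t(g) = -2344
t(2962)/b(912, 13 + 1218) = -2344/(13 + 1218) = -2344/1231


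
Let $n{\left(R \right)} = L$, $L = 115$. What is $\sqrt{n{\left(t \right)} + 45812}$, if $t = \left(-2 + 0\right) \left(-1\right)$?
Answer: $81 \sqrt{7} \approx 214.31$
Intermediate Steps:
$t = 2$ ($t = \left(-2\right) \left(-1\right) = 2$)
$n{\left(R \right)} = 115$
$\sqrt{n{\left(t \right)} + 45812} = \sqrt{115 + 45812} = \sqrt{45927} = 81 \sqrt{7}$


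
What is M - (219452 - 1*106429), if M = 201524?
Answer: 88501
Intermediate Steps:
M - (219452 - 1*106429) = 201524 - (219452 - 1*106429) = 201524 - (219452 - 106429) = 201524 - 1*113023 = 201524 - 113023 = 88501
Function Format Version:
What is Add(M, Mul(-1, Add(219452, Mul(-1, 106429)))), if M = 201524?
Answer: 88501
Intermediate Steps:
Add(M, Mul(-1, Add(219452, Mul(-1, 106429)))) = Add(201524, Mul(-1, Add(219452, Mul(-1, 106429)))) = Add(201524, Mul(-1, Add(219452, -106429))) = Add(201524, Mul(-1, 113023)) = Add(201524, -113023) = 88501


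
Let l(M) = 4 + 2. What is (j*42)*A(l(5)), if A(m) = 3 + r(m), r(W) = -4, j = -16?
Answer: 672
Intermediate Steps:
l(M) = 6
A(m) = -1 (A(m) = 3 - 4 = -1)
(j*42)*A(l(5)) = -16*42*(-1) = -672*(-1) = 672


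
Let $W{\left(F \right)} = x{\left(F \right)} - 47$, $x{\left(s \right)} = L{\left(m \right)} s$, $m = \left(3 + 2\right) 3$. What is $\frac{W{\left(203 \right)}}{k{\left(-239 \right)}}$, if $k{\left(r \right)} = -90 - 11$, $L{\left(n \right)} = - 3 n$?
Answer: $\frac{9182}{101} \approx 90.911$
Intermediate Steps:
$m = 15$ ($m = 5 \cdot 3 = 15$)
$x{\left(s \right)} = - 45 s$ ($x{\left(s \right)} = \left(-3\right) 15 s = - 45 s$)
$k{\left(r \right)} = -101$
$W{\left(F \right)} = -47 - 45 F$ ($W{\left(F \right)} = - 45 F - 47 = -47 - 45 F$)
$\frac{W{\left(203 \right)}}{k{\left(-239 \right)}} = \frac{-47 - 9135}{-101} = \left(-47 - 9135\right) \left(- \frac{1}{101}\right) = \left(-9182\right) \left(- \frac{1}{101}\right) = \frac{9182}{101}$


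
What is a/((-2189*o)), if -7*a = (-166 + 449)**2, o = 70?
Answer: 80089/1072610 ≈ 0.074667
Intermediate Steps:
a = -80089/7 (a = -(-166 + 449)**2/7 = -1/7*283**2 = -1/7*80089 = -80089/7 ≈ -11441.)
a/((-2189*o)) = -80089/(7*((-2189*70))) = -80089/7/(-153230) = -80089/7*(-1/153230) = 80089/1072610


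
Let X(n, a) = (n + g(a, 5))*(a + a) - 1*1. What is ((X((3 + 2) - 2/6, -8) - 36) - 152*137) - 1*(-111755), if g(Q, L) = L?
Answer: 272218/3 ≈ 90739.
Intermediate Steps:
X(n, a) = -1 + 2*a*(5 + n) (X(n, a) = (n + 5)*(a + a) - 1*1 = (5 + n)*(2*a) - 1 = 2*a*(5 + n) - 1 = -1 + 2*a*(5 + n))
((X((3 + 2) - 2/6, -8) - 36) - 152*137) - 1*(-111755) = (((-1 + 10*(-8) + 2*(-8)*((3 + 2) - 2/6)) - 36) - 152*137) - 1*(-111755) = (((-1 - 80 + 2*(-8)*(5 - 2*⅙)) - 36) - 20824) + 111755 = (((-1 - 80 + 2*(-8)*(5 - ⅓)) - 36) - 20824) + 111755 = (((-1 - 80 + 2*(-8)*(14/3)) - 36) - 20824) + 111755 = (((-1 - 80 - 224/3) - 36) - 20824) + 111755 = ((-467/3 - 36) - 20824) + 111755 = (-575/3 - 20824) + 111755 = -63047/3 + 111755 = 272218/3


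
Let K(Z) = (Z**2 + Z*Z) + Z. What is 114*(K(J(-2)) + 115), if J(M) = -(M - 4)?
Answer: 22002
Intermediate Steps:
J(M) = 4 - M (J(M) = -(-4 + M) = 4 - M)
K(Z) = Z + 2*Z**2 (K(Z) = (Z**2 + Z**2) + Z = 2*Z**2 + Z = Z + 2*Z**2)
114*(K(J(-2)) + 115) = 114*((4 - 1*(-2))*(1 + 2*(4 - 1*(-2))) + 115) = 114*((4 + 2)*(1 + 2*(4 + 2)) + 115) = 114*(6*(1 + 2*6) + 115) = 114*(6*(1 + 12) + 115) = 114*(6*13 + 115) = 114*(78 + 115) = 114*193 = 22002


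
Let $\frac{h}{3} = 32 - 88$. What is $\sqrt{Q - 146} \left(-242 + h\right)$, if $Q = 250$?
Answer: $- 820 \sqrt{26} \approx -4181.2$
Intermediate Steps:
$h = -168$ ($h = 3 \left(32 - 88\right) = 3 \left(-56\right) = -168$)
$\sqrt{Q - 146} \left(-242 + h\right) = \sqrt{250 - 146} \left(-242 - 168\right) = \sqrt{104} \left(-410\right) = 2 \sqrt{26} \left(-410\right) = - 820 \sqrt{26}$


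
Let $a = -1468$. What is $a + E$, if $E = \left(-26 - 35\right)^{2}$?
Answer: $2253$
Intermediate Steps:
$E = 3721$ ($E = \left(-61\right)^{2} = 3721$)
$a + E = -1468 + 3721 = 2253$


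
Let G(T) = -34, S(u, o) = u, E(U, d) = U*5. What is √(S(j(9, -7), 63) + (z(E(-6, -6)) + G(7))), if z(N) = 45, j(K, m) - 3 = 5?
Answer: √19 ≈ 4.3589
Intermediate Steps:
j(K, m) = 8 (j(K, m) = 3 + 5 = 8)
E(U, d) = 5*U
√(S(j(9, -7), 63) + (z(E(-6, -6)) + G(7))) = √(8 + (45 - 34)) = √(8 + 11) = √19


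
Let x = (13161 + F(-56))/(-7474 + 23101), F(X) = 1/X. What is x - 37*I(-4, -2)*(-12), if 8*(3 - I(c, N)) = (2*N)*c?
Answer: 389286743/875112 ≈ 444.84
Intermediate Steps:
I(c, N) = 3 - N*c/4 (I(c, N) = 3 - 2*N*c/8 = 3 - N*c/4)
x = 737015/875112 (x = (13161 + 1/(-56))/(-7474 + 23101) = (13161 - 1/56)/15627 = (737015/56)*(1/15627) = 737015/875112 ≈ 0.84220)
x - 37*I(-4, -2)*(-12) = 737015/875112 - 37*(3 - ¼*(-2)*(-4))*(-12) = 737015/875112 - 37*(3 - 2)*(-12) = 737015/875112 - 37*1*(-12) = 737015/875112 - 37*(-12) = 737015/875112 - 1*(-444) = 737015/875112 + 444 = 389286743/875112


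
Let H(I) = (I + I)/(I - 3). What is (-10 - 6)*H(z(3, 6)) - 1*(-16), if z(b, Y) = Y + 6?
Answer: -80/3 ≈ -26.667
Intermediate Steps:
z(b, Y) = 6 + Y
H(I) = 2*I/(-3 + I) (H(I) = (2*I)/(-3 + I) = 2*I/(-3 + I))
(-10 - 6)*H(z(3, 6)) - 1*(-16) = (-10 - 6)*(2*(6 + 6)/(-3 + (6 + 6))) - 1*(-16) = -32*12/(-3 + 12) + 16 = -32*12/9 + 16 = -16*8/3 + 16 = -128/3 + 16 = -80/3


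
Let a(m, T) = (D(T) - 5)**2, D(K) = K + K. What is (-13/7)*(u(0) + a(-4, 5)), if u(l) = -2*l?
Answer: -325/7 ≈ -46.429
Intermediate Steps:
D(K) = 2*K
a(m, T) = (-5 + 2*T)**2 (a(m, T) = (2*T - 5)**2 = (-5 + 2*T)**2)
(-13/7)*(u(0) + a(-4, 5)) = (-13/7)*(-2*0 + (-5 + 2*5)**2) = (-13*1/7)*(0 + (-5 + 10)**2) = -13*(0 + 5**2)/7 = -13*(0 + 25)/7 = -13/7*25 = -325/7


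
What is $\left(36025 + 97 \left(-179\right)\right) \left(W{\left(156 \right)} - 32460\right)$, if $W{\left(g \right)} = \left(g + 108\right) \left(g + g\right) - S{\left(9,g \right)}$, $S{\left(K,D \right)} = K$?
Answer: $931215138$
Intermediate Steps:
$W{\left(g \right)} = -9 + 2 g \left(108 + g\right)$ ($W{\left(g \right)} = \left(g + 108\right) \left(g + g\right) - 9 = \left(108 + g\right) 2 g - 9 = 2 g \left(108 + g\right) - 9 = -9 + 2 g \left(108 + g\right)$)
$\left(36025 + 97 \left(-179\right)\right) \left(W{\left(156 \right)} - 32460\right) = \left(36025 + 97 \left(-179\right)\right) \left(\left(-9 + 2 \cdot 156^{2} + 216 \cdot 156\right) - 32460\right) = \left(36025 - 17363\right) \left(\left(-9 + 2 \cdot 24336 + 33696\right) - 32460\right) = 18662 \left(\left(-9 + 48672 + 33696\right) - 32460\right) = 18662 \left(82359 - 32460\right) = 18662 \cdot 49899 = 931215138$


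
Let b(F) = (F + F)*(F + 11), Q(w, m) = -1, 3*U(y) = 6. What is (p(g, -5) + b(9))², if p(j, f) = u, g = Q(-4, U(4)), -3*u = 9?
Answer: 127449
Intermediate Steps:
U(y) = 2 (U(y) = (⅓)*6 = 2)
u = -3 (u = -⅓*9 = -3)
b(F) = 2*F*(11 + F) (b(F) = (2*F)*(11 + F) = 2*F*(11 + F))
g = -1
p(j, f) = -3
(p(g, -5) + b(9))² = (-3 + 2*9*(11 + 9))² = (-3 + 2*9*20)² = (-3 + 360)² = 357² = 127449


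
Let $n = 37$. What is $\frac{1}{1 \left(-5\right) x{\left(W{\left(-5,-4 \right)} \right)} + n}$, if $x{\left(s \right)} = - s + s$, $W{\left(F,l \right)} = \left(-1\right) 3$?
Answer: $\frac{1}{37} \approx 0.027027$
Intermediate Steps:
$W{\left(F,l \right)} = -3$
$x{\left(s \right)} = 0$
$\frac{1}{1 \left(-5\right) x{\left(W{\left(-5,-4 \right)} \right)} + n} = \frac{1}{1 \left(-5\right) 0 + 37} = \frac{1}{\left(-5\right) 0 + 37} = \frac{1}{0 + 37} = \frac{1}{37}$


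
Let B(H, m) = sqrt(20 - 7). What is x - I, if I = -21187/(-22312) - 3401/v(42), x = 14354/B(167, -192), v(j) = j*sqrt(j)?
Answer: -21187/22312 + 3401*sqrt(42)/1764 + 14354*sqrt(13)/13 ≈ 3992.6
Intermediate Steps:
v(j) = j**(3/2)
B(H, m) = sqrt(13)
x = 14354*sqrt(13)/13 (x = 14354/(sqrt(13)) = 14354*(sqrt(13)/13) = 14354*sqrt(13)/13 ≈ 3981.1)
I = 21187/22312 - 3401*sqrt(42)/1764 (I = -21187/(-22312) - 3401*sqrt(42)/1764 = -21187*(-1/22312) - 3401*sqrt(42)/1764 = 21187/22312 - 3401*sqrt(42)/1764 ≈ -11.545)
x - I = 14354*sqrt(13)/13 - (21187/22312 - 3401*sqrt(42)/1764) = 14354*sqrt(13)/13 + (-21187/22312 + 3401*sqrt(42)/1764) = -21187/22312 + 3401*sqrt(42)/1764 + 14354*sqrt(13)/13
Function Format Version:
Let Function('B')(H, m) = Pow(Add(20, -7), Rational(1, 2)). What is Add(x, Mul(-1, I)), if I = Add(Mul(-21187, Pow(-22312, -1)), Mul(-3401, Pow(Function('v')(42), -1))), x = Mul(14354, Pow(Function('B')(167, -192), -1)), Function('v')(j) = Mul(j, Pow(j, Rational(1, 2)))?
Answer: Add(Rational(-21187, 22312), Mul(Rational(3401, 1764), Pow(42, Rational(1, 2))), Mul(Rational(14354, 13), Pow(13, Rational(1, 2)))) ≈ 3992.6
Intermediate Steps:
Function('v')(j) = Pow(j, Rational(3, 2))
Function('B')(H, m) = Pow(13, Rational(1, 2))
x = Mul(Rational(14354, 13), Pow(13, Rational(1, 2))) (x = Mul(14354, Pow(Pow(13, Rational(1, 2)), -1)) = Mul(14354, Mul(Rational(1, 13), Pow(13, Rational(1, 2)))) = Mul(Rational(14354, 13), Pow(13, Rational(1, 2))) ≈ 3981.1)
I = Add(Rational(21187, 22312), Mul(Rational(-3401, 1764), Pow(42, Rational(1, 2)))) (I = Add(Mul(-21187, Pow(-22312, -1)), Mul(-3401, Pow(Pow(42, Rational(3, 2)), -1))) = Add(Mul(-21187, Rational(-1, 22312)), Mul(-3401, Pow(Mul(42, Pow(42, Rational(1, 2))), -1))) = Add(Rational(21187, 22312), Mul(-3401, Mul(Rational(1, 1764), Pow(42, Rational(1, 2))))) = Add(Rational(21187, 22312), Mul(Rational(-3401, 1764), Pow(42, Rational(1, 2)))) ≈ -11.545)
Add(x, Mul(-1, I)) = Add(Mul(Rational(14354, 13), Pow(13, Rational(1, 2))), Mul(-1, Add(Rational(21187, 22312), Mul(Rational(-3401, 1764), Pow(42, Rational(1, 2)))))) = Add(Mul(Rational(14354, 13), Pow(13, Rational(1, 2))), Add(Rational(-21187, 22312), Mul(Rational(3401, 1764), Pow(42, Rational(1, 2))))) = Add(Rational(-21187, 22312), Mul(Rational(3401, 1764), Pow(42, Rational(1, 2))), Mul(Rational(14354, 13), Pow(13, Rational(1, 2))))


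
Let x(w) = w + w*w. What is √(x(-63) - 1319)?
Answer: √2587 ≈ 50.863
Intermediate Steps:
x(w) = w + w²
√(x(-63) - 1319) = √(-63*(1 - 63) - 1319) = √(-63*(-62) - 1319) = √(3906 - 1319) = √2587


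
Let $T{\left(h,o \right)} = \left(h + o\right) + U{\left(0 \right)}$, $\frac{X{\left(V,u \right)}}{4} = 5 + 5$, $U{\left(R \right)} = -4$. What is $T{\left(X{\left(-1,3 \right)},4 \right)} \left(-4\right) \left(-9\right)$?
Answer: $1440$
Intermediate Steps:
$X{\left(V,u \right)} = 40$ ($X{\left(V,u \right)} = 4 \left(5 + 5\right) = 4 \cdot 10 = 40$)
$T{\left(h,o \right)} = -4 + h + o$ ($T{\left(h,o \right)} = \left(h + o\right) - 4 = -4 + h + o$)
$T{\left(X{\left(-1,3 \right)},4 \right)} \left(-4\right) \left(-9\right) = \left(-4 + 40 + 4\right) \left(-4\right) \left(-9\right) = 40 \left(-4\right) \left(-9\right) = \left(-160\right) \left(-9\right) = 1440$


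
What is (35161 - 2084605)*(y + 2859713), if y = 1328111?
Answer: -8582710769856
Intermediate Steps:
(35161 - 2084605)*(y + 2859713) = (35161 - 2084605)*(1328111 + 2859713) = -2049444*4187824 = -8582710769856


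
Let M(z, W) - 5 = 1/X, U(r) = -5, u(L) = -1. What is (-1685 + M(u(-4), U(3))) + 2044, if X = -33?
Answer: 12011/33 ≈ 363.97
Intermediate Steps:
M(z, W) = 164/33 (M(z, W) = 5 + 1/(-33) = 5 - 1/33 = 164/33)
(-1685 + M(u(-4), U(3))) + 2044 = (-1685 + 164/33) + 2044 = -55441/33 + 2044 = 12011/33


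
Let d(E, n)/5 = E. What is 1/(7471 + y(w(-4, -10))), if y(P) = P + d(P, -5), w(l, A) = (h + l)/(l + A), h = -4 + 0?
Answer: 7/52321 ≈ 0.00013379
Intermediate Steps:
h = -4
w(l, A) = (-4 + l)/(A + l) (w(l, A) = (-4 + l)/(l + A) = (-4 + l)/(A + l))
d(E, n) = 5*E
y(P) = 6*P (y(P) = P + 5*P = 6*P)
1/(7471 + y(w(-4, -10))) = 1/(7471 + 6*((-4 - 4)/(-10 - 4))) = 1/(7471 + 6*(-8/(-14))) = 1/(7471 + 6*(-1/14*(-8))) = 1/(7471 + 6*(4/7)) = 1/(7471 + 24/7) = 1/(52321/7) = 7/52321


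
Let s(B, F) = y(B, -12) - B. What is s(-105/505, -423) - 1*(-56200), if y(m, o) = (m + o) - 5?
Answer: 56183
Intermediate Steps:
y(m, o) = -5 + m + o
s(B, F) = -17 (s(B, F) = (-5 + B - 12) - B = (-17 + B) - B = -17)
s(-105/505, -423) - 1*(-56200) = -17 - 1*(-56200) = -17 + 56200 = 56183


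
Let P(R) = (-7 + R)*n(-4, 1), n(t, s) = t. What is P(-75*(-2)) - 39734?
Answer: -40306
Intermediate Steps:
P(R) = 28 - 4*R (P(R) = (-7 + R)*(-4) = 28 - 4*R)
P(-75*(-2)) - 39734 = (28 - (-300)*(-2)) - 39734 = (28 - 4*150) - 39734 = (28 - 600) - 39734 = -572 - 39734 = -40306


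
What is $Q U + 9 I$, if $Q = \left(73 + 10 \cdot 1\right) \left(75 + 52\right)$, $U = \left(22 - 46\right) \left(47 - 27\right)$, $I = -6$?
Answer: $-5059734$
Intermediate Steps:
$U = -480$ ($U = \left(-24\right) 20 = -480$)
$Q = 10541$ ($Q = \left(73 + 10\right) 127 = 83 \cdot 127 = 10541$)
$Q U + 9 I = 10541 \left(-480\right) + 9 \left(-6\right) = -5059680 - 54 = -5059734$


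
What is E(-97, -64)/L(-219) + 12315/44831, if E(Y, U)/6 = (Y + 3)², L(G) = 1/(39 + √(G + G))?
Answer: 92693663859/44831 + 53016*I*√438 ≈ 2.0676e+6 + 1.1095e+6*I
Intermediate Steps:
L(G) = 1/(39 + √2*√G) (L(G) = 1/(39 + √(2*G)) = 1/(39 + √2*√G))
E(Y, U) = 6*(3 + Y)² (E(Y, U) = 6*(Y + 3)² = 6*(3 + Y)²)
E(-97, -64)/L(-219) + 12315/44831 = (6*(3 - 97)²)/(1/(39 + √2*√(-219))) + 12315/44831 = (6*(-94)²)/(1/(39 + √2*(I*√219))) + 12315*(1/44831) = (6*8836)/(1/(39 + I*√438)) + 12315/44831 = 53016*(39 + I*√438) + 12315/44831 = (2067624 + 53016*I*√438) + 12315/44831 = 92693663859/44831 + 53016*I*√438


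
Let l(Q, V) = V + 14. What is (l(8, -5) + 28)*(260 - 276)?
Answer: -592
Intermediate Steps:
l(Q, V) = 14 + V
(l(8, -5) + 28)*(260 - 276) = ((14 - 5) + 28)*(260 - 276) = (9 + 28)*(-16) = 37*(-16) = -592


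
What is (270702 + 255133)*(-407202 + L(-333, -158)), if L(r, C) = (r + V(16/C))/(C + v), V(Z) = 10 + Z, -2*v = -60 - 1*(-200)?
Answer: -3856735176885665/18012 ≈ -2.1412e+11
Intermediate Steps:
v = -70 (v = -(-60 - 1*(-200))/2 = -(-60 + 200)/2 = -½*140 = -70)
L(r, C) = (10 + r + 16/C)/(-70 + C) (L(r, C) = (r + (10 + 16/C))/(C - 70) = (10 + r + 16/C)/(-70 + C))
(270702 + 255133)*(-407202 + L(-333, -158)) = (270702 + 255133)*(-407202 + (16 + 10*(-158) - 158*(-333))/((-158)*(-70 - 158))) = 525835*(-407202 - 1/158*(16 - 1580 + 52614)/(-228)) = 525835*(-407202 - 1/158*(-1/228)*51050) = 525835*(-407202 + 25525/18012) = 525835*(-7334496899/18012) = -3856735176885665/18012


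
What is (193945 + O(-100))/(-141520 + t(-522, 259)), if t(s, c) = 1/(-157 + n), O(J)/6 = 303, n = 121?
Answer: -7047468/5094721 ≈ -1.3833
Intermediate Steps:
O(J) = 1818 (O(J) = 6*303 = 1818)
t(s, c) = -1/36 (t(s, c) = 1/(-157 + 121) = 1/(-36) = -1/36)
(193945 + O(-100))/(-141520 + t(-522, 259)) = (193945 + 1818)/(-141520 - 1/36) = 195763/(-5094721/36) = 195763*(-36/5094721) = -7047468/5094721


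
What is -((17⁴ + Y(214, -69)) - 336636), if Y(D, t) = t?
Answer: 253184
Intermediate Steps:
-((17⁴ + Y(214, -69)) - 336636) = -((17⁴ - 69) - 336636) = -((83521 - 69) - 336636) = -(83452 - 336636) = -1*(-253184) = 253184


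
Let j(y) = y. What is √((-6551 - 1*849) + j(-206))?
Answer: I*√7606 ≈ 87.212*I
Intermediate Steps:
√((-6551 - 1*849) + j(-206)) = √((-6551 - 1*849) - 206) = √((-6551 - 849) - 206) = √(-7400 - 206) = √(-7606) = I*√7606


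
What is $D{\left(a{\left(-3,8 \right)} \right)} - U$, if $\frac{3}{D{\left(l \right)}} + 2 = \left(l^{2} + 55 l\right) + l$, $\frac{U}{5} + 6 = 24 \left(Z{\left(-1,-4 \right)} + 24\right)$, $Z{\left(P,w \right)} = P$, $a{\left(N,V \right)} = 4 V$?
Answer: $- \frac{2560739}{938} \approx -2730.0$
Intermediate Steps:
$U = 2730$ ($U = -30 + 5 \cdot 24 \left(-1 + 24\right) = -30 + 5 \cdot 24 \cdot 23 = -30 + 5 \cdot 552 = -30 + 2760 = 2730$)
$D{\left(l \right)} = \frac{3}{-2 + l^{2} + 56 l}$ ($D{\left(l \right)} = \frac{3}{-2 + \left(\left(l^{2} + 55 l\right) + l\right)} = \frac{3}{-2 + \left(l^{2} + 56 l\right)} = \frac{3}{-2 + l^{2} + 56 l}$)
$D{\left(a{\left(-3,8 \right)} \right)} - U = \frac{3}{-2 + \left(4 \cdot 8\right)^{2} + 56 \cdot 4 \cdot 8} - 2730 = \frac{3}{-2 + 32^{2} + 56 \cdot 32} - 2730 = \frac{3}{-2 + 1024 + 1792} - 2730 = \frac{3}{2814} - 2730 = 3 \cdot \frac{1}{2814} - 2730 = \frac{1}{938} - 2730 = - \frac{2560739}{938}$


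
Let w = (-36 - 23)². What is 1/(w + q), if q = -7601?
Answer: -1/4120 ≈ -0.00024272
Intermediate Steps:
w = 3481 (w = (-59)² = 3481)
1/(w + q) = 1/(3481 - 7601) = 1/(-4120) = -1/4120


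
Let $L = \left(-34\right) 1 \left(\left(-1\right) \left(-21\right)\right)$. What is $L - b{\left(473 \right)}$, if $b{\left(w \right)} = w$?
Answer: $-1187$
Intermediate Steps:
$L = -714$ ($L = \left(-34\right) 21 = -714$)
$L - b{\left(473 \right)} = -714 - 473 = -1187$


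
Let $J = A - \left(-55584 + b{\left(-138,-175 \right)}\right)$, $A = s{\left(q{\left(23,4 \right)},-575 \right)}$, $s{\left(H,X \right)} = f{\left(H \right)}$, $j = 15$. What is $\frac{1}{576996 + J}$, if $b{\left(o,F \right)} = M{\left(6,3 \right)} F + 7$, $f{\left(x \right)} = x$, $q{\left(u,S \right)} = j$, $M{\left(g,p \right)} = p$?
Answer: $\frac{1}{633113} \approx 1.5795 \cdot 10^{-6}$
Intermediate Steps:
$q{\left(u,S \right)} = 15$
$s{\left(H,X \right)} = H$
$b{\left(o,F \right)} = 7 + 3 F$ ($b{\left(o,F \right)} = 3 F + 7 = 7 + 3 F$)
$A = 15$
$J = 56117$ ($J = 15 + \left(55584 - \left(7 + 3 \left(-175\right)\right)\right) = 15 + \left(55584 - \left(7 - 525\right)\right) = 15 + \left(55584 - -518\right) = 15 + \left(55584 + 518\right) = 15 + 56102 = 56117$)
$\frac{1}{576996 + J} = \frac{1}{576996 + 56117} = \frac{1}{633113}$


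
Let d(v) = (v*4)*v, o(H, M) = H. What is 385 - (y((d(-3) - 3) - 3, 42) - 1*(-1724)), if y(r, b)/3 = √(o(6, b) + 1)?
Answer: -1339 - 3*√7 ≈ -1346.9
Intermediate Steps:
d(v) = 4*v² (d(v) = (4*v)*v = 4*v²)
y(r, b) = 3*√7 (y(r, b) = 3*√(6 + 1) = 3*√7)
385 - (y((d(-3) - 3) - 3, 42) - 1*(-1724)) = 385 - (3*√7 - 1*(-1724)) = 385 - (3*√7 + 1724) = 385 - (1724 + 3*√7) = 385 + (-1724 - 3*√7) = -1339 - 3*√7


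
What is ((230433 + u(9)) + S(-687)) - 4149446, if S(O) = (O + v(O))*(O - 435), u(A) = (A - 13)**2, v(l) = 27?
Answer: -3178477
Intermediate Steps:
u(A) = (-13 + A)**2
S(O) = (-435 + O)*(27 + O) (S(O) = (O + 27)*(O - 435) = (27 + O)*(-435 + O) = (-435 + O)*(27 + O))
((230433 + u(9)) + S(-687)) - 4149446 = ((230433 + (-13 + 9)**2) + (-11745 + (-687)**2 - 408*(-687))) - 4149446 = ((230433 + (-4)**2) + (-11745 + 471969 + 280296)) - 4149446 = ((230433 + 16) + 740520) - 4149446 = (230449 + 740520) - 4149446 = 970969 - 4149446 = -3178477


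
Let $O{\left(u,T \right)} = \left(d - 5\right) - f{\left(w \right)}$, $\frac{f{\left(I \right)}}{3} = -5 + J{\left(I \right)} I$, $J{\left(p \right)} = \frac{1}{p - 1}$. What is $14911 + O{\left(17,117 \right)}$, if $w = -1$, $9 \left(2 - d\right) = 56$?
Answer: $\frac{268475}{18} \approx 14915.0$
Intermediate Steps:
$d = - \frac{38}{9}$ ($d = 2 - \frac{56}{9} = - \frac{38}{9} \approx -4.2222$)
$J{\left(p \right)} = \frac{1}{-1 + p}$
$f{\left(I \right)} = -15 + \frac{3 I}{-1 + I}$ ($f{\left(I \right)} = 3 \left(-5 + \frac{I}{-1 + I}\right) = -15 + \frac{3 I}{-1 + I}$)
$O{\left(u,T \right)} = \frac{77}{18}$ ($O{\left(u,T \right)} = \left(- \frac{38}{9} - 5\right) - \frac{3 \left(5 - -4\right)}{-1 - 1} = - \frac{83}{9} - \frac{3 \left(5 + 4\right)}{-2} = - \frac{83}{9} - 3 \left(- \frac{1}{2}\right) 9 = - \frac{83}{9} - - \frac{27}{2} = - \frac{83}{9} + \frac{27}{2} = \frac{77}{18}$)
$14911 + O{\left(17,117 \right)} = 14911 + \frac{77}{18} = \frac{268475}{18}$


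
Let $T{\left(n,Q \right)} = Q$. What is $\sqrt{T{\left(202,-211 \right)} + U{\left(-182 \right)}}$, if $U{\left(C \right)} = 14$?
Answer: $i \sqrt{197} \approx 14.036 i$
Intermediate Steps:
$\sqrt{T{\left(202,-211 \right)} + U{\left(-182 \right)}} = \sqrt{-211 + 14} = \sqrt{-197} = i \sqrt{197}$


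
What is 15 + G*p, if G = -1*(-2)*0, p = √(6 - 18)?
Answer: 15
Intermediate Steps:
p = 2*I*√3 (p = √(-12) = 2*I*√3 ≈ 3.4641*I)
G = 0 (G = 2*0 = 0)
15 + G*p = 15 + 0*(2*I*√3) = 15 + 0 = 15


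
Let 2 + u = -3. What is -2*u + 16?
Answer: 26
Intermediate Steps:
u = -5 (u = -2 - 3 = -5)
-2*u + 16 = -2*(-5) + 16 = 10 + 16 = 26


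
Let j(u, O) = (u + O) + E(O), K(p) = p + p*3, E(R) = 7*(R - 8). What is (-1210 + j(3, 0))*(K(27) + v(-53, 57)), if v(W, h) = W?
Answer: -69465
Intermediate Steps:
E(R) = -56 + 7*R (E(R) = 7*(-8 + R) = -56 + 7*R)
K(p) = 4*p (K(p) = p + 3*p = 4*p)
j(u, O) = -56 + u + 8*O (j(u, O) = (u + O) + (-56 + 7*O) = (O + u) + (-56 + 7*O) = -56 + u + 8*O)
(-1210 + j(3, 0))*(K(27) + v(-53, 57)) = (-1210 + (-56 + 3 + 8*0))*(4*27 - 53) = (-1210 + (-56 + 3 + 0))*(108 - 53) = (-1210 - 53)*55 = -1263*55 = -69465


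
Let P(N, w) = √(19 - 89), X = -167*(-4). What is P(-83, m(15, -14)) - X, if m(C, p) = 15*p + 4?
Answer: -668 + I*√70 ≈ -668.0 + 8.3666*I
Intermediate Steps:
X = 668
m(C, p) = 4 + 15*p
P(N, w) = I*√70 (P(N, w) = √(-70) = I*√70)
P(-83, m(15, -14)) - X = I*√70 - 1*668 = I*√70 - 668 = -668 + I*√70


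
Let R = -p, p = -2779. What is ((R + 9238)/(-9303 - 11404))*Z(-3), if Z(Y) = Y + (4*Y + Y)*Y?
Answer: -504714/20707 ≈ -24.374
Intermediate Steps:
R = 2779 (R = -1*(-2779) = 2779)
Z(Y) = Y + 5*Y**2 (Z(Y) = Y + (5*Y)*Y = Y + 5*Y**2)
((R + 9238)/(-9303 - 11404))*Z(-3) = ((2779 + 9238)/(-9303 - 11404))*(-3*(1 + 5*(-3))) = (12017/(-20707))*(-3*(1 - 15)) = (12017*(-1/20707))*(-3*(-14)) = -12017/20707*42 = -504714/20707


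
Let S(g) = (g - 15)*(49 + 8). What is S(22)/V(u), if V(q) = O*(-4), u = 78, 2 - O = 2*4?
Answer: 133/8 ≈ 16.625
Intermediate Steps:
O = -6 (O = 2 - 2*4 = 2 - 1*8 = 2 - 8 = -6)
V(q) = 24 (V(q) = -6*(-4) = 24)
S(g) = -855 + 57*g (S(g) = (-15 + g)*57 = -855 + 57*g)
S(22)/V(u) = (-855 + 57*22)/24 = (-855 + 1254)*(1/24) = 399*(1/24) = 133/8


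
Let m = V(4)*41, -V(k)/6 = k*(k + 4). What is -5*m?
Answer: 39360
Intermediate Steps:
V(k) = -6*k*(4 + k) (V(k) = -6*k*(k + 4) = -6*k*(4 + k))
m = -7872 (m = -6*4*(4 + 4)*41 = -6*4*8*41 = -192*41 = -7872)
-5*m = -5*(-7872) = 39360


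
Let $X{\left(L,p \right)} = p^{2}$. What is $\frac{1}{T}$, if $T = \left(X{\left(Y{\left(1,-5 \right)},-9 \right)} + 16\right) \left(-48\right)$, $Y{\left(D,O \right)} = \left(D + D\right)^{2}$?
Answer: $- \frac{1}{4656} \approx -0.00021478$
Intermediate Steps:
$Y{\left(D,O \right)} = 4 D^{2}$ ($Y{\left(D,O \right)} = \left(2 D\right)^{2} = 4 D^{2}$)
$T = -4656$ ($T = \left(\left(-9\right)^{2} + 16\right) \left(-48\right) = \left(81 + 16\right) \left(-48\right) = 97 \left(-48\right) = -4656$)
$\frac{1}{T} = \frac{1}{-4656} = - \frac{1}{4656}$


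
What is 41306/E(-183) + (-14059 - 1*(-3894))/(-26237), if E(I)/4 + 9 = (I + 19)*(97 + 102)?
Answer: 121800089/1713013730 ≈ 0.071103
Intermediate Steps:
E(I) = 15088 + 796*I (E(I) = -36 + 4*((I + 19)*(97 + 102)) = -36 + 4*((19 + I)*199) = -36 + 4*(3781 + 199*I) = -36 + (15124 + 796*I) = 15088 + 796*I)
41306/E(-183) + (-14059 - 1*(-3894))/(-26237) = 41306/(15088 + 796*(-183)) + (-14059 - 1*(-3894))/(-26237) = 41306/(15088 - 145668) + (-14059 + 3894)*(-1/26237) = 41306/(-130580) - 10165*(-1/26237) = 41306*(-1/130580) + 10165/26237 = -20653/65290 + 10165/26237 = 121800089/1713013730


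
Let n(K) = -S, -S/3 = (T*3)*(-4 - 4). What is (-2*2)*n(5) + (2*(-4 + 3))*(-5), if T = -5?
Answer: -1430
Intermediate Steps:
S = -360 (S = -3*(-5*3)*(-4 - 4) = -(-45)*(-8) = -3*120 = -360)
n(K) = 360 (n(K) = -1*(-360) = 360)
(-2*2)*n(5) + (2*(-4 + 3))*(-5) = -2*2*360 + (2*(-4 + 3))*(-5) = -4*360 + (2*(-1))*(-5) = -1440 - 2*(-5) = -1440 + 10 = -1430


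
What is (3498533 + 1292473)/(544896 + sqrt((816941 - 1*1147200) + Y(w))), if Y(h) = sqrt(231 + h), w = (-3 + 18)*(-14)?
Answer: 4791006/(544896 + I*sqrt(330259 - sqrt(21))) ≈ 8.7925 - 0.0092731*I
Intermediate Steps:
w = -210 (w = 15*(-14) = -210)
(3498533 + 1292473)/(544896 + sqrt((816941 - 1*1147200) + Y(w))) = (3498533 + 1292473)/(544896 + sqrt((816941 - 1*1147200) + sqrt(231 - 210))) = 4791006/(544896 + sqrt((816941 - 1147200) + sqrt(21))) = 4791006/(544896 + sqrt(-330259 + sqrt(21)))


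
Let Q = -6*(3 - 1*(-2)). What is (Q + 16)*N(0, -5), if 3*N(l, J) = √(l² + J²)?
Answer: -70/3 ≈ -23.333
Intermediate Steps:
N(l, J) = √(J² + l²)/3 (N(l, J) = √(l² + J²)/3 = √(J² + l²)/3)
Q = -30 (Q = -6*(3 + 2) = -6*5 = -30)
(Q + 16)*N(0, -5) = (-30 + 16)*(√((-5)² + 0²)/3) = -14*√(25 + 0)/3 = -14*√25/3 = -14*5/3 = -70/3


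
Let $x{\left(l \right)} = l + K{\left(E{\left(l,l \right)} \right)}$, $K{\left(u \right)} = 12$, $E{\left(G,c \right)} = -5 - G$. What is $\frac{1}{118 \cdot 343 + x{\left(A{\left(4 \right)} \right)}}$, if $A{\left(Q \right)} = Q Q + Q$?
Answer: $\frac{1}{40506} \approx 2.4688 \cdot 10^{-5}$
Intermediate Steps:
$A{\left(Q \right)} = Q + Q^{2}$ ($A{\left(Q \right)} = Q^{2} + Q = Q + Q^{2}$)
$x{\left(l \right)} = 12 + l$ ($x{\left(l \right)} = l + 12 = 12 + l$)
$\frac{1}{118 \cdot 343 + x{\left(A{\left(4 \right)} \right)}} = \frac{1}{118 \cdot 343 + \left(12 + 4 \left(1 + 4\right)\right)} = \frac{1}{40474 + \left(12 + 4 \cdot 5\right)} = \frac{1}{40474 + \left(12 + 20\right)} = \frac{1}{40474 + 32} = \frac{1}{40506}$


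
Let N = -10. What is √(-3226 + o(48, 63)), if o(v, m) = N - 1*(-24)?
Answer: 2*I*√803 ≈ 56.674*I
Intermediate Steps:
o(v, m) = 14 (o(v, m) = -10 - 1*(-24) = -10 + 24 = 14)
√(-3226 + o(48, 63)) = √(-3226 + 14) = √(-3212) = 2*I*√803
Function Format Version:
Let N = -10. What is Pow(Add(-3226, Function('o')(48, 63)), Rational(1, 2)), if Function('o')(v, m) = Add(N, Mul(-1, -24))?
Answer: Mul(2, I, Pow(803, Rational(1, 2))) ≈ Mul(56.674, I)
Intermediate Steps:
Function('o')(v, m) = 14 (Function('o')(v, m) = Add(-10, Mul(-1, -24)) = Add(-10, 24) = 14)
Pow(Add(-3226, Function('o')(48, 63)), Rational(1, 2)) = Pow(Add(-3226, 14), Rational(1, 2)) = Pow(-3212, Rational(1, 2)) = Mul(2, I, Pow(803, Rational(1, 2)))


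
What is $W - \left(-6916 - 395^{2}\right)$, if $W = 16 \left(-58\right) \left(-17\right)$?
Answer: $178717$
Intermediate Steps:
$W = 15776$ ($W = \left(-928\right) \left(-17\right) = 15776$)
$W - \left(-6916 - 395^{2}\right) = 15776 - \left(-6916 - 395^{2}\right) = 15776 - \left(-6916 - 156025\right) = 15776 - -162941 = 15776 + 162941 = 178717$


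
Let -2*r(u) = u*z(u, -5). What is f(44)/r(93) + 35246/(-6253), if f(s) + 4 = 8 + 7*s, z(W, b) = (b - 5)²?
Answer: -27640806/4846075 ≈ -5.7038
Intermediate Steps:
z(W, b) = (-5 + b)²
r(u) = -50*u (r(u) = -u*(-5 - 5)²/2 = -u*(-10)²/2 = -u*100/2 = -50*u)
f(s) = 4 + 7*s (f(s) = -4 + (8 + 7*s) = 4 + 7*s)
f(44)/r(93) + 35246/(-6253) = (4 + 7*44)/((-50*93)) + 35246/(-6253) = (4 + 308)/(-4650) + 35246*(-1/6253) = 312*(-1/4650) - 35246/6253 = -52/775 - 35246/6253 = -27640806/4846075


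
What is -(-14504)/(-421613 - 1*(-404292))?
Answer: -14504/17321 ≈ -0.83737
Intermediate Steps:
-(-14504)/(-421613 - 1*(-404292)) = -(-14504)/(-421613 + 404292) = -(-14504)/(-17321) = -(-14504)*(-1)/17321 = -1*14504/17321 = -14504/17321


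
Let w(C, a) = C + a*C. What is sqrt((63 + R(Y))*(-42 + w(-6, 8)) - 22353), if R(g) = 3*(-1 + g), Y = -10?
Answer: I*sqrt(25233) ≈ 158.85*I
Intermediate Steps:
R(g) = -3 + 3*g
w(C, a) = C + C*a
sqrt((63 + R(Y))*(-42 + w(-6, 8)) - 22353) = sqrt((63 + (-3 + 3*(-10)))*(-42 - 6*(1 + 8)) - 22353) = sqrt((63 + (-3 - 30))*(-42 - 6*9) - 22353) = sqrt((63 - 33)*(-42 - 54) - 22353) = sqrt(30*(-96) - 22353) = sqrt(-2880 - 22353) = sqrt(-25233) = I*sqrt(25233)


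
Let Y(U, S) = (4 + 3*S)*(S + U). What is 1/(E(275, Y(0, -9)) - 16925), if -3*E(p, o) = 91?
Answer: -3/50866 ≈ -5.8979e-5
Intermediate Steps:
E(p, o) = -91/3 (E(p, o) = -⅓*91 = -91/3)
1/(E(275, Y(0, -9)) - 16925) = 1/(-91/3 - 16925) = 1/(-50866/3) = -3/50866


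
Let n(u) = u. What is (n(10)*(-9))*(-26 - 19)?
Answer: 4050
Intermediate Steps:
(n(10)*(-9))*(-26 - 19) = (10*(-9))*(-26 - 19) = -90*(-45) = 4050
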